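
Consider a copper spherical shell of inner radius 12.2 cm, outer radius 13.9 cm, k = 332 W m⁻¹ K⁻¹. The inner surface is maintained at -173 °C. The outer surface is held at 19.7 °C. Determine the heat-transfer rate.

Q = 802 kW

Q = 4πk·ΔT/(1/r₁ − 1/r₂) = 4π × 332 × 192.7 / (1/0.122 − 1/0.139) = 8.02×10^5 W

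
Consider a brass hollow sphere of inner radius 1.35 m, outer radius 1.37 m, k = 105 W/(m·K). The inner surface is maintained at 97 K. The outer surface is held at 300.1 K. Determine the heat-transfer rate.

Q = 4πk·ΔT/(1/r₁ − 1/r₂) = 4π × 105 × 203.1 / (1/1.35 − 1/1.37) = 2.48×10^7 W

Q = 2.48×10^7 W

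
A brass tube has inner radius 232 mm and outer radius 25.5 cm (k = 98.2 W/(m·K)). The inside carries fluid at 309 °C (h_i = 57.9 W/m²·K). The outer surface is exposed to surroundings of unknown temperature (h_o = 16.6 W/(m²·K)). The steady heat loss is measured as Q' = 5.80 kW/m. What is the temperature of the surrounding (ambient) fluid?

Series resistances:
  R'_conv,in = 1/(2πr h) = 1/(2π·0.232·57.9) = 0.01185 m·K/W
  R'_brass = ln(0.255/0.232)/(2πk) = 0.09453/(2π·98.2) = 1.532×10^-4 m·K/W
  R'_conv,out = 1/(2πr h) = 1/(2π·0.255·16.6) = 0.03760 m·K/W
ΣR = 0.04960 m·K/W
ΔT = Q'·ΣR = 5800 × 0.04960 = 287.7 K
Heat flows outward, so T_out = T_in − ΔT = 309 − 287.7 = 21.3 °C

T_out = 21.3 °C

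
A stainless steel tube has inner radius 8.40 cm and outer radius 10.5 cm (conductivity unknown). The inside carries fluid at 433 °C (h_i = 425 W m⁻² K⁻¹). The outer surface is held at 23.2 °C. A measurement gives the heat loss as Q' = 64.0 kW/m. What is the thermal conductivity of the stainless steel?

k = 18.3 W/m·K

ΣR = ΔT/Q' = |433 − 23.2|/64000 = 0.006403 m·K/W
Known resistances:
  R'_conv,in = 1/(2πr h) = 1/(2π·0.0840·425) = 0.004458 m·K/W
R_stainless steel = ΣR − ΣR_known = 0.006403 − 0.004458 = 0.001945 m·K/W
ln(r₂/r₁)/(2πk) = 0.001945 ⇒ k = 0.2231/(2π·0.001945) = 18.3 W/m·K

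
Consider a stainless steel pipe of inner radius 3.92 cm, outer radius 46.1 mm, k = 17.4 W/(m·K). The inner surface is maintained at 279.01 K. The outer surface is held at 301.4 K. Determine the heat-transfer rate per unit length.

Q' = 15100 W/m

Q' = 2πk·ΔT/ln(r₂/r₁) = 2π × 17.4 × 22.39 / ln(0.0461/0.0392) = 15100 W/m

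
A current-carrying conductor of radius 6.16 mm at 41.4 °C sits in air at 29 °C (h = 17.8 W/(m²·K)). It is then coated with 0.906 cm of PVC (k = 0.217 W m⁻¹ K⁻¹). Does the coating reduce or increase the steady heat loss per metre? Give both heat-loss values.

Critical radius for a cylinder: r_cr = k/h = 0.0122 m = 1.22 cm.
Outer radius after coating: r₂ = 0.00616 + 0.00906 = 0.01522 m.
r₁ < r_cr < r₂: heat loss rises to a maximum at r_cr then falls. Whether the coating helps depends on whether Q(r₂) has dropped back below Q(r₁).
Bare: R = 1/(2πr₁h) = 1.452 m·K/W; Q = 12.4/1.452 = 8.54 W/m.
Coated: R = R_cond + R_conv = 1.251 m·K/W; Q = 12.4/1.251 = 9.91 W/m.

increases: 8.54 → 9.91 W/m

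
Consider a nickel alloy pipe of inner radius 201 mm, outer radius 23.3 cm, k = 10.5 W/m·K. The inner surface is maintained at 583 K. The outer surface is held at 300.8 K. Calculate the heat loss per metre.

Q' = 1.26×10^5 W/m

Q' = 2πk·ΔT/ln(r₂/r₁) = 2π × 10.5 × 282.2 / ln(0.233/0.201) = 1.26×10^5 W/m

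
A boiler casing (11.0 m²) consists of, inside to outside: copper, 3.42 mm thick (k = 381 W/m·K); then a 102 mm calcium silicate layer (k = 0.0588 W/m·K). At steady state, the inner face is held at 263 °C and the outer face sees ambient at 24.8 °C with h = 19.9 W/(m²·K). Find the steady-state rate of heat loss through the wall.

Q = 1470 W

Series thermal resistances, inner to outer:
  R_copper = L/(kA) = 0.00342/(381·11.0) = 8.160×10^-7 K/W
  R_calcium silicate = L/(kA) = 0.102/(0.0588·11.0) = 0.1577 K/W
  R_conv,out = 1/(hA) = 1/(19.9·11.0) = 0.004568 K/W
ΣR = 8.160×10^-7 + 0.1577 + 0.004568 = 0.1623 K/W
Q = ΔT/ΣR = (263 °C − 24.8 °C)/0.1623 = 1470 W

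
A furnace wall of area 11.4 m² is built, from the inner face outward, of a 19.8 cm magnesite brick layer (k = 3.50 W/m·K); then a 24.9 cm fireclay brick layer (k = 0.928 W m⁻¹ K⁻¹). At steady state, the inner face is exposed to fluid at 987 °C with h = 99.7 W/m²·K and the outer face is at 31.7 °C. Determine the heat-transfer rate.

Q = 32500 W

Series thermal resistances, inner to outer:
  R_conv,in = 1/(hA) = 1/(99.7·11.4) = 8.798×10^-4 K/W
  R_magnesite brick = L/(kA) = 0.198/(3.50·11.4) = 0.004962 K/W
  R_fireclay brick = L/(kA) = 0.249/(0.928·11.4) = 0.02354 K/W
ΣR = 8.798×10^-4 + 0.004962 + 0.02354 = 0.02938 K/W
Q = ΔT/ΣR = (987 °C − 31.7 °C)/0.02938 = 32500 W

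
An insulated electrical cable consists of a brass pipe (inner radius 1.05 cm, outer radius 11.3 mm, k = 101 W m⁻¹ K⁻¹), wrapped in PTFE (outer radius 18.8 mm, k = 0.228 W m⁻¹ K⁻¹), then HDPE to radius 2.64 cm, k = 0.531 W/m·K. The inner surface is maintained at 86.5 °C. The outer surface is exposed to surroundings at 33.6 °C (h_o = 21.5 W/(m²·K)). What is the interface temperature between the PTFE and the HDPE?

T = 61.0 °C

Treat each layer as a resistance in series:
  R'_brass = ln(0.0113/0.0105)/(2πk) = 0.07343/(2π·101) = 1.157×10^-4 m·K/W
  R'_PTFE = ln(0.0188/0.0113)/(2πk) = 0.5091/(2π·0.228) = 0.3553 m·K/W
  R'_HDPE = ln(0.0264/0.0188)/(2πk) = 0.3395/(2π·0.531) = 0.1018 m·K/W
  R'_conv,out = 1/(2πr h) = 1/(2π·0.0264·21.5) = 0.2804 m·K/W
ΣR = 1.157×10^-4 + 0.3553 + 0.1018 + 0.2804 = 0.7376 m·K/W
Q' = ΔT/ΣR = (86.5 °C − 33.6 °C)/0.7376 = 71.72 W/m
From the inner boundary to the PTFE/HDPE interface, ΣR_partial = 0.3554 m·K/W.
T_interface = T_in − Q'·ΣR_partial = 86.5 °C − (71.72)(0.3554) = 61.0 °C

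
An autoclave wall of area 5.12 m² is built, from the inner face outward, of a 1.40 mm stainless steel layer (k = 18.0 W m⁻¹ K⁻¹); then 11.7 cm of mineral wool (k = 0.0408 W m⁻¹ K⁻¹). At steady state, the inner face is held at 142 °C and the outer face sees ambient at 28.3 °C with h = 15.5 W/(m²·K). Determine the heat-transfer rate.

Q = 199 W

Resistance network (inner→outer):
  R_stainless steel = L/(kA) = 0.00140/(18.0·5.12) = 1.519×10^-5 K/W
  R_mineral wool = L/(kA) = 0.117/(0.0408·5.12) = 0.5601 K/W
  R_conv,out = 1/(hA) = 1/(15.5·5.12) = 0.01260 K/W
ΣR = 1.519×10^-5 + 0.5601 + 0.01260 = 0.5727 K/W
Q = ΔT/ΣR = (142 °C − 28.3 °C)/0.5727 = 199 W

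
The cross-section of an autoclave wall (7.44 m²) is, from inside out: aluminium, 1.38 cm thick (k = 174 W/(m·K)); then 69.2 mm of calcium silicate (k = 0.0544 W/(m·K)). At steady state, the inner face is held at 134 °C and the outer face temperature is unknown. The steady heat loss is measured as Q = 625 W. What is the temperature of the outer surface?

T_out = 27.1 °C

Series resistances:
  R_aluminium = L/(kA) = 0.0138/(174·7.44) = 1.066×10^-5 K/W
  R_calcium silicate = L/(kA) = 0.0692/(0.0544·7.44) = 0.1710 K/W
ΣR = 0.1710 K/W
ΔT = Q·ΣR = 625 × 0.1710 = 106.9 K
Heat flows outward, so T_out = T_in − ΔT = 134 − 106.9 = 27.1 °C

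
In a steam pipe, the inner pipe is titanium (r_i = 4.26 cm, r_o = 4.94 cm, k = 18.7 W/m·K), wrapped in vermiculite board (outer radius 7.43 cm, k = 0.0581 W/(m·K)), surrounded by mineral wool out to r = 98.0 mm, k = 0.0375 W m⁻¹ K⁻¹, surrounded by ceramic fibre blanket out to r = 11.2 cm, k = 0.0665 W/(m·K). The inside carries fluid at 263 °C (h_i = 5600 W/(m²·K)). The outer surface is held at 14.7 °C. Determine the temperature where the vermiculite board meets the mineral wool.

T = 157 °C

Resistance network (inner→outer):
  R'_conv,in = 1/(2πr h) = 1/(2π·0.0426·5600) = 6.671×10^-4 m·K/W
  R'_titanium = ln(0.0494/0.0426)/(2πk) = 0.1481/(2π·18.7) = 0.001260 m·K/W
  R'_vermiculite board = ln(0.0743/0.0494)/(2πk) = 0.4082/(2π·0.0581) = 1.118 m·K/W
  R'_mineral wool = ln(0.0980/0.0743)/(2πk) = 0.2769/(2π·0.0375) = 1.175 m·K/W
  R'_ceramic fibre blanket = ln(0.112/0.0980)/(2πk) = 0.1335/(2π·0.0665) = 0.3196 m·K/W
ΣR = 6.671×10^-4 + 0.001260 + 1.118 + 1.175 + 0.3196 = 2.615 m·K/W
Q' = ΔT/ΣR = (263 °C − 14.7 °C)/2.615 = 94.95 W/m
From the inner boundary to the vermiculite board/mineral wool interface, ΣR_partial = 1.120 m·K/W.
T_interface = T_in − Q'·ΣR_partial = 263 °C − (94.95)(1.120) = 157 °C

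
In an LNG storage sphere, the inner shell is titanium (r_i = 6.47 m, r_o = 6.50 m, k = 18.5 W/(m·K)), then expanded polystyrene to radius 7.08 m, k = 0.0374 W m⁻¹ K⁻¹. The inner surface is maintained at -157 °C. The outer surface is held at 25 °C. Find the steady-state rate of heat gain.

Series thermal resistances, inner to outer:
  R_titanium = (1/6.47 − 1/6.50)/(4πk) = 7.134×10^-4/(4π·18.5) = 3.068×10^-6 K/W
  R_expanded polystyrene = (1/6.50 − 1/7.08)/(4πk) = 0.01260/(4π·0.0374) = 0.02682 K/W
ΣR = 3.068×10^-6 + 0.02682 = 0.02682 K/W
Q = ΔT/ΣR = (-157 °C − 25 °C)/0.02682 = -6790 W
(Negative Q ⇒ heat flows inward; heat gain = 6790 W.)

Q = 6.79 kW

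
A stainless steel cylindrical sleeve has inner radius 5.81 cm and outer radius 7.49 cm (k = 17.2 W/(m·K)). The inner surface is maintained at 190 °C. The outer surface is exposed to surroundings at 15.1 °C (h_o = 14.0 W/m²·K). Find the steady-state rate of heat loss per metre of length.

Resistance network (inner→outer):
  R'_stainless steel = ln(0.0749/0.0581)/(2πk) = 0.2540/(2π·17.2) = 0.002350 m·K/W
  R'_conv,out = 1/(2πr h) = 1/(2π·0.0749·14.0) = 0.1518 m·K/W
ΣR = 0.002350 + 0.1518 = 0.1541 m·K/W
Q' = ΔT/ΣR = (190 °C − 15.1 °C)/0.1541 = 1130 W/m

Q' = 1130 W/m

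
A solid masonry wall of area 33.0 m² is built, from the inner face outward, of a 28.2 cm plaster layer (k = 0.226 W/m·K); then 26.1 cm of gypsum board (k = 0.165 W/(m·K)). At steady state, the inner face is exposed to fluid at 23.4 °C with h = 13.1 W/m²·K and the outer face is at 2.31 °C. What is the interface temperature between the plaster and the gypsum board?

Resistance network (inner→outer):
  R_conv,in = 1/(hA) = 1/(13.1·33.0) = 0.002313 K/W
  R_plaster = L/(kA) = 0.282/(0.226·33.0) = 0.03781 K/W
  R_gypsum board = L/(kA) = 0.261/(0.165·33.0) = 0.04793 K/W
ΣR = 0.002313 + 0.03781 + 0.04793 = 0.08805 K/W
Q = ΔT/ΣR = (23.4 °C − 2.31 °C)/0.08805 = 239.5 W
From the inner boundary to the plaster/gypsum board interface, ΣR_partial = 0.04012 K/W.
T_interface = T_in − Q·ΣR_partial = 23.4 °C − (239.5)(0.04012) = 13.8 °C

T = 13.8 °C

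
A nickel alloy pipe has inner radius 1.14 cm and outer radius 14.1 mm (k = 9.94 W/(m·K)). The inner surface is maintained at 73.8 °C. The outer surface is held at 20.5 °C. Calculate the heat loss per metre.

Q' = 2πk·ΔT/ln(r₂/r₁) = 2π × 9.94 × 53.3 / ln(0.0141/0.0114) = 15700 W/m

Q' = 15.7 kW/m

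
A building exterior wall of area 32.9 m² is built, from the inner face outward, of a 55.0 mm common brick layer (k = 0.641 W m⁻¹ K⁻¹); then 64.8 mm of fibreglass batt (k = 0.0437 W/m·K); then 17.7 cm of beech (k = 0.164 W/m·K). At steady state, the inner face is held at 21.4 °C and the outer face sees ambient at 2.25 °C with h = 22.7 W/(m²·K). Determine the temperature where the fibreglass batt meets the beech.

T = 10.2 °C

Treat each layer as a resistance in series:
  R_common brick = L/(kA) = 0.0550/(0.641·32.9) = 0.002608 K/W
  R_fibreglass batt = L/(kA) = 0.0648/(0.0437·32.9) = 0.04507 K/W
  R_beech = L/(kA) = 0.177/(0.164·32.9) = 0.03280 K/W
  R_conv,out = 1/(hA) = 1/(22.7·32.9) = 0.001339 K/W
ΣR = 0.002608 + 0.04507 + 0.03280 + 0.001339 = 0.08182 K/W
Q = ΔT/ΣR = (21.4 °C − 2.25 °C)/0.08182 = 234.1 W
From the inner boundary to the fibreglass batt/beech interface, ΣR_partial = 0.04768 K/W.
T_interface = T_in − Q·ΣR_partial = 21.4 °C − (234.1)(0.04768) = 10.2 °C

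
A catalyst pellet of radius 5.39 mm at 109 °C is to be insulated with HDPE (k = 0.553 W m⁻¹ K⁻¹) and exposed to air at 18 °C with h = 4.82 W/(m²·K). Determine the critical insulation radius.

For a sphere, r_cr = 2k_ins/h = 2·0.553/4.82 = 0.229 m = 22.9 cm

r_cr = 22.9 cm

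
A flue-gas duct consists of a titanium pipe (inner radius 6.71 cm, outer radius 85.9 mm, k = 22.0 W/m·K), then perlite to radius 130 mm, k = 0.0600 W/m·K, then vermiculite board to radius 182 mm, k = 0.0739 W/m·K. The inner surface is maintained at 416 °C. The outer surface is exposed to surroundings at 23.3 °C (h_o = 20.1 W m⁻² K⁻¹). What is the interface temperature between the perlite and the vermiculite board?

Series thermal resistances, inner to outer:
  R'_titanium = ln(0.0859/0.0671)/(2πk) = 0.2470/(2π·22.0) = 0.001787 m·K/W
  R'_perlite = ln(0.130/0.0859)/(2πk) = 0.4144/(2π·0.0600) = 1.099 m·K/W
  R'_vermiculite board = ln(0.182/0.130)/(2πk) = 0.3365/(2π·0.0739) = 0.7246 m·K/W
  R'_conv,out = 1/(2πr h) = 1/(2π·0.182·20.1) = 0.04351 m·K/W
ΣR = 0.001787 + 1.099 + 0.7246 + 0.04351 = 1.869 m·K/W
Q' = ΔT/ΣR = (416 °C − 23.3 °C)/1.869 = 210.1 W/m
From the inner boundary to the perlite/vermiculite board interface, ΣR_partial = 1.101 m·K/W.
T_interface = T_in − Q'·ΣR_partial = 416 °C − (210.1)(1.101) = 185 °C

T = 185 °C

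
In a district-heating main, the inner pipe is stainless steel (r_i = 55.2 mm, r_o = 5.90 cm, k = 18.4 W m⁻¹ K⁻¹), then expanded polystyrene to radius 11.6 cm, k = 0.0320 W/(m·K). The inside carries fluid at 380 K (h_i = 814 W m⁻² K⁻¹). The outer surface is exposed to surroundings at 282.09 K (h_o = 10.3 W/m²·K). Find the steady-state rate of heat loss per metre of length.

Q' = 28.0 W/m

Treat each layer as a resistance in series:
  R'_conv,in = 1/(2πr h) = 1/(2π·0.0552·814) = 0.003542 m·K/W
  R'_stainless steel = ln(0.0590/0.0552)/(2πk) = 0.06657/(2π·18.4) = 5.759×10^-4 m·K/W
  R'_expanded polystyrene = ln(0.116/0.0590)/(2πk) = 0.6761/(2π·0.0320) = 3.362 m·K/W
  R'_conv,out = 1/(2πr h) = 1/(2π·0.116·10.3) = 0.1332 m·K/W
ΣR = 0.003542 + 5.759×10^-4 + 3.362 + 0.1332 = 3.499 m·K/W
Q' = ΔT/ΣR = (380 K − 282.09 K)/3.499 = 28.0 W/m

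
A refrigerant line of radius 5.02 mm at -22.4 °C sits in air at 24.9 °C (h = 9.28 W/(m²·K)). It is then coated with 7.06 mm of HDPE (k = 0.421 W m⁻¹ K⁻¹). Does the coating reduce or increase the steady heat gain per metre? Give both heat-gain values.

increases: 13.8 → 27.0 W/m

Critical radius for a cylinder: r_cr = k/h = 0.0454 m = 4.54 cm.
Outer radius after coating: r₂ = 0.00502 + 0.00706 = 0.01208 m.
Since r₁ < r_cr and r₂ ≤ r_cr, the coating moves toward the maximum at r_cr — heat gain rises.
Bare: R = 1/(2πr₁h) = 3.416 m·K/W; Q = 47.3/3.416 = 13.8 W/m.
Coated: R = R_cond + R_conv = 1.752 m·K/W; Q = 47.3/1.752 = 27.0 W/m.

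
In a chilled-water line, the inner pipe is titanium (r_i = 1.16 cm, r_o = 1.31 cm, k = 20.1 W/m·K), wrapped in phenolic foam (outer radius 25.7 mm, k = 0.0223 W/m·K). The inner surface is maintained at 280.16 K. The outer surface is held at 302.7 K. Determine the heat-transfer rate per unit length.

Q' = 4.69 W/m

Treat each layer as a resistance in series:
  R'_titanium = ln(0.0131/0.0116)/(2πk) = 0.1216/(2π·20.1) = 9.629×10^-4 m·K/W
  R'_phenolic foam = ln(0.0257/0.0131)/(2πk) = 0.6739/(2π·0.0223) = 4.809 m·K/W
ΣR = 9.629×10^-4 + 4.809 = 4.810 m·K/W
Q' = ΔT/ΣR = (280.16 K − 302.7 K)/4.810 = -4.69 W/m
(Negative Q' ⇒ heat flows inward; heat gain = 4.69 W/m.)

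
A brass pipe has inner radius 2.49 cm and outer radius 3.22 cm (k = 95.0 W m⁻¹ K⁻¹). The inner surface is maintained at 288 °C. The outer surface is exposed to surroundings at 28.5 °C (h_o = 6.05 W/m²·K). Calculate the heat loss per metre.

Resistance network (inner→outer):
  R'_brass = ln(0.0322/0.0249)/(2πk) = 0.2571/(2π·95.0) = 4.307×10^-4 m·K/W
  R'_conv,out = 1/(2πr h) = 1/(2π·0.0322·6.05) = 0.8170 m·K/W
ΣR = 4.307×10^-4 + 0.8170 = 0.8174 m·K/W
Q' = ΔT/ΣR = (288 °C − 28.5 °C)/0.8174 = 317 W/m

Q' = 317 W/m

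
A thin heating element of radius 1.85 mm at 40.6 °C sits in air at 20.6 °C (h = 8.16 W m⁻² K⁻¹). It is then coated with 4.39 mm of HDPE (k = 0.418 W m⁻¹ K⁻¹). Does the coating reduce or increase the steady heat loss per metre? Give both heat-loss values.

increases: 1.90 → 5.57 W/m

Critical radius for a cylinder: r_cr = k/h = 0.0512 m = 5.12 cm.
Outer radius after coating: r₂ = 0.00185 + 0.00439 = 0.00624 m.
Since r₁ < r_cr and r₂ ≤ r_cr, the coating moves toward the maximum at r_cr — heat loss rises.
Bare: R = 1/(2πr₁h) = 10.54 m·K/W; Q = 20/10.54 = 1.90 W/m.
Coated: R = R_cond + R_conv = 3.589 m·K/W; Q = 20/3.589 = 5.57 W/m.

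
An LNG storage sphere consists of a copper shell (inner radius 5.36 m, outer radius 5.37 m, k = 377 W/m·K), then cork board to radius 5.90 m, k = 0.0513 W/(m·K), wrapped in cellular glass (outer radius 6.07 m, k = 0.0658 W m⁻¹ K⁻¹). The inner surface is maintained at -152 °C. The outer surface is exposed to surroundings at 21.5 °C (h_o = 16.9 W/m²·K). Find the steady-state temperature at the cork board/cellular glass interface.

Treat each layer as a resistance in series:
  R_copper = (1/5.36 − 1/5.37)/(4πk) = 3.474×10^-4/(4π·377) = 7.333×10^-8 K/W
  R_cork board = (1/5.37 − 1/5.90)/(4πk) = 0.01673/(4π·0.0513) = 0.02595 K/W
  R_cellular glass = (1/5.90 − 1/6.07)/(4πk) = 0.004747/(4π·0.0658) = 0.005741 K/W
  R_conv,out = 1/(4πr²h) = 1/(4π·6.07²·16.9) = 1.278×10^-4 K/W
ΣR = 7.333×10^-8 + 0.02595 + 0.005741 + 1.278×10^-4 = 0.03182 K/W
Q = ΔT/ΣR = (-152 °C − 21.5 °C)/0.03182 = -5453 W
From the inner boundary to the cork board/cellular glass interface, ΣR_partial = 0.02595 K/W.
T_interface = T_in − Q·ΣR_partial = -152 °C − (-5453)(0.02595) = -10.5 °C

T = -10.5 °C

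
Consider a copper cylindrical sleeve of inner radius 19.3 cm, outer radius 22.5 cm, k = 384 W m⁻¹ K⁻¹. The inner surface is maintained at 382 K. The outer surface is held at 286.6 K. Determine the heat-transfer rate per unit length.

Q' = 2πk·ΔT/ln(r₂/r₁) = 2π × 384 × 95.4 / ln(0.225/0.193) = 1.50×10^6 W/m

Q' = 1.50×10^6 W/m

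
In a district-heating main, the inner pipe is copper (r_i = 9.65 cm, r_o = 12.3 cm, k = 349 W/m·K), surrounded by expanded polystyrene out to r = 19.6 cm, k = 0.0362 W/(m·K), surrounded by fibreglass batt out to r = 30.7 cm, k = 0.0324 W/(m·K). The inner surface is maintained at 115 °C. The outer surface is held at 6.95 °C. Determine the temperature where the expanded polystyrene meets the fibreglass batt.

T = 63.0 °C

Resistance network (inner→outer):
  R'_copper = ln(0.123/0.0965)/(2πk) = 0.2426/(2π·349) = 1.107×10^-4 m·K/W
  R'_expanded polystyrene = ln(0.196/0.123)/(2πk) = 0.4659/(2π·0.0362) = 2.048 m·K/W
  R'_fibreglass batt = ln(0.307/0.196)/(2πk) = 0.4487/(2π·0.0324) = 2.204 m·K/W
ΣR = 1.107×10^-4 + 2.048 + 2.204 = 4.252 m·K/W
Q' = ΔT/ΣR = (115 °C − 6.95 °C)/4.252 = 25.41 W/m
From the inner boundary to the expanded polystyrene/fibreglass batt interface, ΣR_partial = 2.048 m·K/W.
T_interface = T_in − Q'·ΣR_partial = 115 °C − (25.41)(2.048) = 63.0 °C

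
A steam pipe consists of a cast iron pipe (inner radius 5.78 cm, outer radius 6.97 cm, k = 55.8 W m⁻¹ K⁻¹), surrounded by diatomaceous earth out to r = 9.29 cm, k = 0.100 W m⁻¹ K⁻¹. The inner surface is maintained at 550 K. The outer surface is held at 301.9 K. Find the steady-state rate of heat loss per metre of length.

Q' = 542 W/m

Treat each layer as a resistance in series:
  R'_cast iron = ln(0.0697/0.0578)/(2πk) = 0.1872/(2π·55.8) = 5.340×10^-4 m·K/W
  R'_diatomaceous earth = ln(0.0929/0.0697)/(2πk) = 0.2873/(2π·0.100) = 0.4573 m·K/W
ΣR = 5.340×10^-4 + 0.4573 = 0.4578 m·K/W
Q' = ΔT/ΣR = (550 K − 301.9 K)/0.4578 = 542 W/m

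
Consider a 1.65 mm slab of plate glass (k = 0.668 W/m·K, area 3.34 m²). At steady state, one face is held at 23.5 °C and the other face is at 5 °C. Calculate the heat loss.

Q = 25.0 kW

Q = kA·ΔT/L = 0.668 × 3.34 × |23.5 °C − 5 °C| / 0.00165 = 25000 W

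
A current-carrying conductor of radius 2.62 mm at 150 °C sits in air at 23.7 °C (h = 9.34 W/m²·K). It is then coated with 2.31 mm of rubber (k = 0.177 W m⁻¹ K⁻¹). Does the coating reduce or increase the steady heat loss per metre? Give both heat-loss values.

increases: 19.4 → 31.4 W/m

Critical radius for a cylinder: r_cr = k/h = 0.0190 m = 1.90 cm.
Outer radius after coating: r₂ = 0.00262 + 0.00231 = 0.00493 m.
Since r₁ < r_cr and r₂ ≤ r_cr, the coating moves toward the maximum at r_cr — heat loss rises.
Bare: R = 1/(2πr₁h) = 6.504 m·K/W; Q = 126.3/6.504 = 19.4 W/m.
Coated: R = R_cond + R_conv = 4.025 m·K/W; Q = 126.3/4.025 = 31.4 W/m.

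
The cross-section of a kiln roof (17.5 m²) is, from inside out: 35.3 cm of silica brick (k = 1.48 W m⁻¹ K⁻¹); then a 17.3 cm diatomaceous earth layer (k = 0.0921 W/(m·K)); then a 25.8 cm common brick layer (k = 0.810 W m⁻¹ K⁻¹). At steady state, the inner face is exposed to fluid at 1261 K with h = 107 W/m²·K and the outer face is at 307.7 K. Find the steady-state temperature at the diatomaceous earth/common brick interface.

Series thermal resistances, inner to outer:
  R_conv,in = 1/(hA) = 1/(107·17.5) = 5.340×10^-4 K/W
  R_silica brick = L/(kA) = 0.353/(1.48·17.5) = 0.01363 K/W
  R_diatomaceous earth = L/(kA) = 0.173/(0.0921·17.5) = 0.1073 K/W
  R_common brick = L/(kA) = 0.258/(0.810·17.5) = 0.01820 K/W
ΣR = 5.340×10^-4 + 0.01363 + 0.1073 + 0.01820 = 0.1397 K/W
Q = ΔT/ΣR = (1261 K − 307.7 K)/0.1397 = 6824 W
From the inner boundary to the diatomaceous earth/common brick interface, ΣR_partial = 0.1215 K/W.
T_interface = T_in − Q·ΣR_partial = 1261 K − (6824)(0.1215) = 432 K

T = 432 K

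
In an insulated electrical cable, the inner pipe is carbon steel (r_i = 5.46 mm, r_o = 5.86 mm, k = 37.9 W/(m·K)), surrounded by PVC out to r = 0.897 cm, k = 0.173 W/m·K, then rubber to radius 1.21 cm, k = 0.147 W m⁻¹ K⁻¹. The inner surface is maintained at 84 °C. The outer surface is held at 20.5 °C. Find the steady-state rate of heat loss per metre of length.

Q' = 88.7 W/m

Resistance network (inner→outer):
  R'_carbon steel = ln(0.00586/0.00546)/(2πk) = 0.07070/(2π·37.9) = 2.969×10^-4 m·K/W
  R'_PVC = ln(0.00897/0.00586)/(2πk) = 0.4257/(2π·0.173) = 0.3917 m·K/W
  R'_rubber = ln(0.0121/0.00897)/(2πk) = 0.2993/(2π·0.147) = 0.3241 m·K/W
ΣR = 2.969×10^-4 + 0.3917 + 0.3241 = 0.7161 m·K/W
Q' = ΔT/ΣR = (84 °C − 20.5 °C)/0.7161 = 88.7 W/m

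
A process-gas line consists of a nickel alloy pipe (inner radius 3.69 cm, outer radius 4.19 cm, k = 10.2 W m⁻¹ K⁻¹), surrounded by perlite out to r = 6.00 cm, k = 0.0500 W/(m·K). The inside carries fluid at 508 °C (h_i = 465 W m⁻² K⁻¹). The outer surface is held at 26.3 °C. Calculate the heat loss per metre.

Treat each layer as a resistance in series:
  R'_conv,in = 1/(2πr h) = 1/(2π·0.0369·465) = 0.009276 m·K/W
  R'_nickel alloy = ln(0.0419/0.0369)/(2πk) = 0.1271/(2π·10.2) = 0.001983 m·K/W
  R'_perlite = ln(0.0600/0.0419)/(2πk) = 0.3591/(2π·0.0500) = 1.143 m·K/W
ΣR = 0.009276 + 0.001983 + 1.143 = 1.154 m·K/W
Q' = ΔT/ΣR = (508 °C − 26.3 °C)/1.154 = 417 W/m

Q' = 417 W/m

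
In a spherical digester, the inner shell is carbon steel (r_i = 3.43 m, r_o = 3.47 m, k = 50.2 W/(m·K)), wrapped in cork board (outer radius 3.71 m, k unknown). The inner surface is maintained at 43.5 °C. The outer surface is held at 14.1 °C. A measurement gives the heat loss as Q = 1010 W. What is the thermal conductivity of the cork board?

k = 0.0510 W/m·K

ΣR = ΔT/Q = |43.5 − 14.1|/1010 = 0.02911 K/W
Known resistances:
  R_carbon steel = (1/3.43 − 1/3.47)/(4πk) = 0.003361/(4π·50.2) = 5.327×10^-6 K/W
R_cork board = ΣR − ΣR_known = 0.02911 − 5.327×10^-6 = 0.02910 K/W
(1/r₁−1/r₂)/(4πk) = 0.02910 ⇒ k = 0.01864/(4π·0.02910) = 0.0510 W/m·K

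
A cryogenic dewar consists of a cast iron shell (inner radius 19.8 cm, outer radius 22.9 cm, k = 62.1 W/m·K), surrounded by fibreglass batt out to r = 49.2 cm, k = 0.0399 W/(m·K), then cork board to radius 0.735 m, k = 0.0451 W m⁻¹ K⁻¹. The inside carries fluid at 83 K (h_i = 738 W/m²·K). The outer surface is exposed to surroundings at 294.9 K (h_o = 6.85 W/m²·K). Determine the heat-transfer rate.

Resistance network (inner→outer):
  R_conv,in = 1/(4πr²h) = 1/(4π·0.198²·738) = 0.002750 K/W
  R_cast iron = (1/0.198 − 1/0.229)/(4πk) = 0.6837/(4π·62.1) = 8.761×10^-4 K/W
  R_fibreglass batt = (1/0.229 − 1/0.492)/(4πk) = 2.334/(4π·0.0399) = 4.656 K/W
  R_cork board = (1/0.492 − 1/0.735)/(4πk) = 0.6720/(4π·0.0451) = 1.186 K/W
  R_conv,out = 1/(4πr²h) = 1/(4π·0.735²·6.85) = 0.02150 K/W
ΣR = 0.002750 + 8.761×10^-4 + 4.656 + 1.186 + 0.02150 = 5.867 K/W
Q = ΔT/ΣR = (83 K − 294.9 K)/5.867 = -36.1 W
(Negative Q ⇒ heat flows inward; heat gain = 36.1 W.)

Q = 36.1 W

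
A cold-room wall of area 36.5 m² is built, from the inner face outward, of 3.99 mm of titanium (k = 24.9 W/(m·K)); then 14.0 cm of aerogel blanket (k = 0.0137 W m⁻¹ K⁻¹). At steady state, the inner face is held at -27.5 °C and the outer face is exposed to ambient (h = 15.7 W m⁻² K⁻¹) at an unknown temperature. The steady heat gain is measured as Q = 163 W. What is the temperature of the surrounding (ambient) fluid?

T_out = 18.4 °C

Sum the resistances:
  R_titanium = L/(kA) = 0.00399/(24.9·36.5) = 4.390×10^-6 K/W
  R_aerogel blanket = L/(kA) = 0.140/(0.0137·36.5) = 0.2800 K/W
  R_conv,out = 1/(hA) = 1/(15.7·36.5) = 0.001745 K/W
ΣR = 0.2817 K/W
ΔT = Q·ΣR = 163 × 0.2817 = 45.92 K
Heat flows inward, so T_out = T_in + ΔT = -27.5 + 45.92 = 18.4 °C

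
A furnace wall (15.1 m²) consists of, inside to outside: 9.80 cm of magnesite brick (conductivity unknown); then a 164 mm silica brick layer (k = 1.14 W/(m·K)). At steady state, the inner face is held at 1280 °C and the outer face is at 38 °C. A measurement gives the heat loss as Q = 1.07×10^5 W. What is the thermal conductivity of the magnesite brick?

ΣR = ΔT/Q = |1280 − 38|/1.07×10^5 = 0.01161 K/W
Known resistances:
  R_silica brick = L/(kA) = 0.164/(1.14·15.1) = 0.009527 K/W
R_magnesite brick = ΣR − ΣR_known = 0.01161 − 0.009527 = 0.002083 K/W
L/(kA) = 0.002083 ⇒ k = 0.0980/(0.002083·15.1) = 3.12 W/m·K

k = 3.12 W/m·K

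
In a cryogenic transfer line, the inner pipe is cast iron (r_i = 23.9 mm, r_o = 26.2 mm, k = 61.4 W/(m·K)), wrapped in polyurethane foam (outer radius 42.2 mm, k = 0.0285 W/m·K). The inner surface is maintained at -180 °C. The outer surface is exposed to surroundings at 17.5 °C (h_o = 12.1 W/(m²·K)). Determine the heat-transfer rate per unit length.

Resistance network (inner→outer):
  R'_cast iron = ln(0.0262/0.0239)/(2πk) = 0.09188/(2π·61.4) = 2.382×10^-4 m·K/W
  R'_polyurethane foam = ln(0.0422/0.0262)/(2πk) = 0.4767/(2π·0.0285) = 2.662 m·K/W
  R'_conv,out = 1/(2πr h) = 1/(2π·0.0422·12.1) = 0.3117 m·K/W
ΣR = 2.382×10^-4 + 2.662 + 0.3117 = 2.974 m·K/W
Q' = ΔT/ΣR = (-180 °C − 17.5 °C)/2.974 = -66.4 W/m
(Negative Q' ⇒ heat flows inward; heat gain = 66.4 W/m.)

Q' = 66.4 W/m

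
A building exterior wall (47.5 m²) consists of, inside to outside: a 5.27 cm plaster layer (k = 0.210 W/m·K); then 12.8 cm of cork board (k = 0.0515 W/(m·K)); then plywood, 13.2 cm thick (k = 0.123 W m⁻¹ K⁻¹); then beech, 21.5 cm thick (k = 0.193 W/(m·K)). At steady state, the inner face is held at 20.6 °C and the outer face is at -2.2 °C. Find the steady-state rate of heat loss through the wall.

Q = 220 W

Series thermal resistances, inner to outer:
  R_plaster = L/(kA) = 0.0527/(0.210·47.5) = 0.005283 K/W
  R_cork board = L/(kA) = 0.128/(0.0515·47.5) = 0.05232 K/W
  R_plywood = L/(kA) = 0.132/(0.123·47.5) = 0.02259 K/W
  R_beech = L/(kA) = 0.215/(0.193·47.5) = 0.02345 K/W
ΣR = 0.005283 + 0.05232 + 0.02259 + 0.02345 = 0.1036 K/W
Q = ΔT/ΣR = (20.6 °C − -2.2 °C)/0.1036 = 220 W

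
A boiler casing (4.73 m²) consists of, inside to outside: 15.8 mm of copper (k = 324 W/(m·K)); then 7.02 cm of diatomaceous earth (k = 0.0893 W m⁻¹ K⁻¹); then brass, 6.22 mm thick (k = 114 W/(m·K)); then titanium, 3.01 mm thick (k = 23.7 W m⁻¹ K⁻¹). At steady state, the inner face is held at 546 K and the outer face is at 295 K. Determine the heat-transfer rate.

Treat each layer as a resistance in series:
  R_copper = L/(kA) = 0.0158/(324·4.73) = 1.031×10^-5 K/W
  R_diatomaceous earth = L/(kA) = 0.0702/(0.0893·4.73) = 0.1662 K/W
  R_brass = L/(kA) = 0.00622/(114·4.73) = 1.154×10^-5 K/W
  R_titanium = L/(kA) = 0.00301/(23.7·4.73) = 2.685×10^-5 K/W
ΣR = 1.031×10^-5 + 0.1662 + 1.154×10^-5 + 2.685×10^-5 = 0.1662 K/W
Q = ΔT/ΣR = (546 K − 295 K)/0.1662 = 1510 W

Q = 1510 W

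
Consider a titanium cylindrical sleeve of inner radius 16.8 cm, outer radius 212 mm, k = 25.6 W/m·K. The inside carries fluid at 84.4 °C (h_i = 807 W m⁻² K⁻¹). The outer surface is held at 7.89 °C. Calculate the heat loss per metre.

Treat each layer as a resistance in series:
  R'_conv,in = 1/(2πr h) = 1/(2π·0.168·807) = 0.001174 m·K/W
  R'_titanium = ln(0.212/0.168)/(2πk) = 0.2326/(2π·25.6) = 0.001446 m·K/W
ΣR = 0.001174 + 0.001446 = 0.002620 m·K/W
Q' = ΔT/ΣR = (84.4 °C − 7.89 °C)/0.002620 = 29200 W/m

Q' = 29.2 kW/m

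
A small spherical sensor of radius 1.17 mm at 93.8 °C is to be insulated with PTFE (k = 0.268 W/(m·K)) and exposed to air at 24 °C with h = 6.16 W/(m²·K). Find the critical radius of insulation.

For a sphere, r_cr = 2k_ins/h = 2·0.268/6.16 = 0.0870 m = 8.70 cm

r_cr = 8.70 cm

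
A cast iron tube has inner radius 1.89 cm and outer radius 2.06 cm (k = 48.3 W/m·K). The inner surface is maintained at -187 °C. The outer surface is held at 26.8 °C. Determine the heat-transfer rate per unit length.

Q' = 2πk·ΔT/ln(r₂/r₁) = 2π × 48.3 × 213.8 / ln(0.0206/0.0189) = 7.53×10^5 W/m

Q' = 753 kW/m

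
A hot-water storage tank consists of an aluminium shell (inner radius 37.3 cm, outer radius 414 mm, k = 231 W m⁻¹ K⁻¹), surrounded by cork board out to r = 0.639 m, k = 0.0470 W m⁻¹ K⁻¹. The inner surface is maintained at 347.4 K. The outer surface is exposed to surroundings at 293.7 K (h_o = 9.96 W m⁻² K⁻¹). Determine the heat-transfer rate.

Resistance network (inner→outer):
  R_aluminium = (1/0.373 − 1/0.414)/(4πk) = 0.2655/(4π·231) = 9.146×10^-5 K/W
  R_cork board = (1/0.414 − 1/0.639)/(4πk) = 0.8505/(4π·0.0470) = 1.440 K/W
  R_conv,out = 1/(4πr²h) = 1/(4π·0.639²·9.96) = 0.01957 K/W
ΣR = 9.146×10^-5 + 1.440 + 0.01957 = 1.460 K/W
Q = ΔT/ΣR = (347.4 K − 293.7 K)/1.460 = 36.8 W

Q = 36.8 W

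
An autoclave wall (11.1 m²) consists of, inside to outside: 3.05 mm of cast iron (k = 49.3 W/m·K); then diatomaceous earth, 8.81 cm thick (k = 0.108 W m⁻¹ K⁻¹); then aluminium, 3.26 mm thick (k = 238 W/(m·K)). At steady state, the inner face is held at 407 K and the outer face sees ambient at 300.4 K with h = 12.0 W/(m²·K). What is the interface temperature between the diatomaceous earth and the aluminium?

T = 310.3 K

Resistance network (inner→outer):
  R_cast iron = L/(kA) = 0.00305/(49.3·11.1) = 5.574×10^-6 K/W
  R_diatomaceous earth = L/(kA) = 0.0881/(0.108·11.1) = 0.07349 K/W
  R_aluminium = L/(kA) = 0.00326/(238·11.1) = 1.234×10^-6 K/W
  R_conv,out = 1/(hA) = 1/(12.0·11.1) = 0.007508 K/W
ΣR = 5.574×10^-6 + 0.07349 + 1.234×10^-6 + 0.007508 = 0.08100 K/W
Q = ΔT/ΣR = (407 K − 300.4 K)/0.08100 = 1316 W
From the inner boundary to the diatomaceous earth/aluminium interface, ΣR_partial = 0.07350 K/W.
T_interface = T_in − Q·ΣR_partial = 407 K − (1316)(0.07350) = 310.3 K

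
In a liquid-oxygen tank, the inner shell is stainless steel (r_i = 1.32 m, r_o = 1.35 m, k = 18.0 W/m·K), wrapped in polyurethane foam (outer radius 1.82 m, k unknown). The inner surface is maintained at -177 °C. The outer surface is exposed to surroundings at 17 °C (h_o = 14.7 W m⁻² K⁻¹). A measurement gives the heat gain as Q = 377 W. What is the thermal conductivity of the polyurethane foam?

ΣR = ΔT/Q = |-177 − 17|/377 = 0.5146 K/W
Known resistances:
  R_stainless steel = (1/1.32 − 1/1.35)/(4πk) = 0.01684/(4π·18.0) = 7.443×10^-5 K/W
  R_conv,out = 1/(4πr²h) = 1/(4π·1.82²·14.7) = 0.001634 K/W
R_polyurethane foam = ΣR − ΣR_known = 0.5146 − 0.001708 = 0.5129 K/W
(1/r₁−1/r₂)/(4πk) = 0.5129 ⇒ k = 0.1913/(4π·0.5129) = 0.0297 W/m·K

k = 0.0297 W/m·K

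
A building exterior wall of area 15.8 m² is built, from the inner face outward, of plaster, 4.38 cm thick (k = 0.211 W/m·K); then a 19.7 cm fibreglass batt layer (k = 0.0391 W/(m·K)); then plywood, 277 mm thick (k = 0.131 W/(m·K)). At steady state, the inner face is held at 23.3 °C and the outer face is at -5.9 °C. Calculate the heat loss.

Resistance network (inner→outer):
  R_plaster = L/(kA) = 0.0438/(0.211·15.8) = 0.01314 K/W
  R_fibreglass batt = L/(kA) = 0.197/(0.0391·15.8) = 0.3189 K/W
  R_plywood = L/(kA) = 0.277/(0.131·15.8) = 0.1338 K/W
ΣR = 0.01314 + 0.3189 + 0.1338 = 0.4658 K/W
Q = ΔT/ΣR = (23.3 °C − -5.9 °C)/0.4658 = 62.7 W

Q = 62.7 W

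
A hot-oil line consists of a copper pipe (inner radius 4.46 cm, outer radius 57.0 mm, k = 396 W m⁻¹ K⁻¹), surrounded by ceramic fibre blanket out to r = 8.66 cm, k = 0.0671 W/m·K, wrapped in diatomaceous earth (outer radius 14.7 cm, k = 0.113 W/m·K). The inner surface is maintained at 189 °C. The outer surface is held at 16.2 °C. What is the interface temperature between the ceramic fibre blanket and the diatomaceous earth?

Resistance network (inner→outer):
  R'_copper = ln(0.0570/0.0446)/(2πk) = 0.2453/(2π·396) = 9.859×10^-5 m·K/W
  R'_ceramic fibre blanket = ln(0.0866/0.0570)/(2πk) = 0.4182/(2π·0.0671) = 0.9920 m·K/W
  R'_diatomaceous earth = ln(0.147/0.0866)/(2πk) = 0.5291/(2π·0.113) = 0.7453 m·K/W
ΣR = 9.859×10^-5 + 0.9920 + 0.7453 = 1.737 m·K/W
Q' = ΔT/ΣR = (189 °C − 16.2 °C)/1.737 = 99.48 W/m
From the inner boundary to the ceramic fibre blanket/diatomaceous earth interface, ΣR_partial = 0.9921 m·K/W.
T_interface = T_in − Q'·ΣR_partial = 189 °C − (99.48)(0.9921) = 90.3 °C

T = 90.3 °C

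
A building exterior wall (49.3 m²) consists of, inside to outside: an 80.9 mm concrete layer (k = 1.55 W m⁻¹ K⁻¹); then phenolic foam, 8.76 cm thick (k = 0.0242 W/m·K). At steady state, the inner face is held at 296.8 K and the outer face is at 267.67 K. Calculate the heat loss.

Series thermal resistances, inner to outer:
  R_concrete = L/(kA) = 0.0809/(1.55·49.3) = 0.001059 K/W
  R_phenolic foam = L/(kA) = 0.0876/(0.0242·49.3) = 0.07342 K/W
ΣR = 0.001059 + 0.07342 = 0.07448 K/W
Q = ΔT/ΣR = (296.8 K − 267.67 K)/0.07448 = 391 W

Q = 391 W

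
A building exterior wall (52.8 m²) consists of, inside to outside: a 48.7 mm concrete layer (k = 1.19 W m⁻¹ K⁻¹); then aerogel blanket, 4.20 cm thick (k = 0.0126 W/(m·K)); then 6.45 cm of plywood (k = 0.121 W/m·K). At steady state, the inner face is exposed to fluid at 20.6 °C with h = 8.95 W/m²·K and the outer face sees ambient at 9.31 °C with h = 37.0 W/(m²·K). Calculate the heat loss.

Resistance network (inner→outer):
  R_conv,in = 1/(hA) = 1/(8.95·52.8) = 0.002116 K/W
  R_concrete = L/(kA) = 0.0487/(1.19·52.8) = 7.751×10^-4 K/W
  R_aerogel blanket = L/(kA) = 0.0420/(0.0126·52.8) = 0.06313 K/W
  R_plywood = L/(kA) = 0.0645/(0.121·52.8) = 0.01010 K/W
  R_conv,out = 1/(hA) = 1/(37.0·52.8) = 5.119×10^-4 K/W
ΣR = 0.002116 + 7.751×10^-4 + 0.06313 + 0.01010 + 5.119×10^-4 = 0.07663 K/W
Q = ΔT/ΣR = (20.6 °C − 9.31 °C)/0.07663 = 147 W

Q = 147 W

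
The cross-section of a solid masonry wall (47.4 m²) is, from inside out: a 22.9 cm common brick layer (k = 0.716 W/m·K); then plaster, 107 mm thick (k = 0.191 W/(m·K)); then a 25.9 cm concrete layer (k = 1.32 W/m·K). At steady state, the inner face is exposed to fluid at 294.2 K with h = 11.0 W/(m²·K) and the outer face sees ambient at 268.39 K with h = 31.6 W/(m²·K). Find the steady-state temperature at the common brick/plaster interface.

T = 285.4 K

Series thermal resistances, inner to outer:
  R_conv,in = 1/(hA) = 1/(11.0·47.4) = 0.001918 K/W
  R_common brick = L/(kA) = 0.229/(0.716·47.4) = 0.006748 K/W
  R_plaster = L/(kA) = 0.107/(0.191·47.4) = 0.01182 K/W
  R_concrete = L/(kA) = 0.259/(1.32·47.4) = 0.004139 K/W
  R_conv,out = 1/(hA) = 1/(31.6·47.4) = 6.676×10^-4 K/W
ΣR = 0.001918 + 0.006748 + 0.01182 + 0.004139 + 6.676×10^-4 = 0.02529 K/W
Q = ΔT/ΣR = (294.2 K − 268.39 K)/0.02529 = 1021 W
From the inner boundary to the common brick/plaster interface, ΣR_partial = 0.008666 K/W.
T_interface = T_in − Q·ΣR_partial = 294.2 K − (1021)(0.008666) = 285.4 K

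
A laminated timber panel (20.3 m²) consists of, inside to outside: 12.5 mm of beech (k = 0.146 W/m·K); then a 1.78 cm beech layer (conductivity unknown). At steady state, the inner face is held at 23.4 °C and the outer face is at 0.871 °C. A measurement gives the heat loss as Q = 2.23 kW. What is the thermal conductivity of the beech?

ΣR = ΔT/Q = |23.4 − 0.871|/2230 = 0.01010 K/W
Known resistances:
  R_beech = L/(kA) = 0.0125/(0.146·20.3) = 0.004218 K/W
R_beech = ΣR − ΣR_known = 0.01010 − 0.004218 = 0.005882 K/W
L/(kA) = 0.005882 ⇒ k = 0.0178/(0.005882·20.3) = 0.149 W/m·K

k = 0.149 W/m·K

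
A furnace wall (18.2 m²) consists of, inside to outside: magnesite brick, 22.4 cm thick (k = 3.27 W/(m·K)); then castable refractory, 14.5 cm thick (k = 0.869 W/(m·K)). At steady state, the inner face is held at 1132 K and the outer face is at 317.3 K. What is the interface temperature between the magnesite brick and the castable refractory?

Treat each layer as a resistance in series:
  R_magnesite brick = L/(kA) = 0.224/(3.27·18.2) = 0.003764 K/W
  R_castable refractory = L/(kA) = 0.145/(0.869·18.2) = 0.009168 K/W
ΣR = 0.003764 + 0.009168 = 0.01293 K/W
Q = ΔT/ΣR = (1132 K − 317.3 K)/0.01293 = 63010 W
From the inner boundary to the magnesite brick/castable refractory interface, ΣR_partial = 0.003764 K/W.
T_interface = T_in − Q·ΣR_partial = 1132 K − (63010)(0.003764) = 895 K

T = 895 K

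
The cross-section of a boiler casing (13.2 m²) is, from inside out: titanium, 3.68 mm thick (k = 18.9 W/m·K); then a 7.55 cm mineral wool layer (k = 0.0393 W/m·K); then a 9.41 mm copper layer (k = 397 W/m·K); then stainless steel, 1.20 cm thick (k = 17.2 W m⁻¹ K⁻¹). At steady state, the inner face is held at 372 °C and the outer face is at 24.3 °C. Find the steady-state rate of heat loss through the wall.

Treat each layer as a resistance in series:
  R_titanium = L/(kA) = 0.00368/(18.9·13.2) = 1.475×10^-5 K/W
  R_mineral wool = L/(kA) = 0.0755/(0.0393·13.2) = 0.1455 K/W
  R_copper = L/(kA) = 0.00941/(397·13.2) = 1.796×10^-6 K/W
  R_stainless steel = L/(kA) = 0.0120/(17.2·13.2) = 5.285×10^-5 K/W
ΣR = 1.475×10^-5 + 0.1455 + 1.796×10^-6 + 5.285×10^-5 = 0.1456 K/W
Q = ΔT/ΣR = (372 °C − 24.3 °C)/0.1456 = 2390 W

Q = 2.39 kW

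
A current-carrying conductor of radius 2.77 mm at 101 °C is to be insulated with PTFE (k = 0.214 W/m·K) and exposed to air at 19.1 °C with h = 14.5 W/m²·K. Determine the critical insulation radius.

r_cr = 1.48 cm

For a cylinder, r_cr = k_ins/h = 0.214/14.5 = 0.0148 m = 1.48 cm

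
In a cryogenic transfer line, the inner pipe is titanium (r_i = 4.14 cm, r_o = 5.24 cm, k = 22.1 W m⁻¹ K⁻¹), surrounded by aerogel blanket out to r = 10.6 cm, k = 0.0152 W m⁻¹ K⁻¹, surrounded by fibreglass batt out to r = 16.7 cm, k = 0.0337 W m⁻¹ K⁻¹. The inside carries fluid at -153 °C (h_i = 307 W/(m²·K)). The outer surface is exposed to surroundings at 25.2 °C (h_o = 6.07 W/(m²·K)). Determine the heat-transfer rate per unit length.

Q' = 18.4 W/m

Resistance network (inner→outer):
  R'_conv,in = 1/(2πr h) = 1/(2π·0.0414·307) = 0.01252 m·K/W
  R'_titanium = ln(0.0524/0.0414)/(2πk) = 0.2356/(2π·22.1) = 0.001697 m·K/W
  R'_aerogel blanket = ln(0.106/0.0524)/(2πk) = 0.7045/(2π·0.0152) = 7.377 m·K/W
  R'_fibreglass batt = ln(0.167/0.106)/(2πk) = 0.4546/(2π·0.0337) = 2.147 m·K/W
  R'_conv,out = 1/(2πr h) = 1/(2π·0.167·6.07) = 0.1570 m·K/W
ΣR = 0.01252 + 0.001697 + 7.377 + 2.147 + 0.1570 = 9.695 m·K/W
Q' = ΔT/ΣR = (-153 °C − 25.2 °C)/9.695 = -18.4 W/m
(Negative Q' ⇒ heat flows inward; heat gain = 18.4 W/m.)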